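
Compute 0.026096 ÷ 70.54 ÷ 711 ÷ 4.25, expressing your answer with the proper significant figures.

0.026096 ÷ 70.54 ÷ 711 ÷ 4.25 = 1.22427775248 × 10^-7…
Multiplication/division keeps the fewest significant figures: 0.026096 → 5 s.f., 70.54 → 4 s.f., 711 → 3 s.f., 4.25 → 3 s.f.; limit is 3.
Rounded to 3 significant figures: 1.22 × 10⁻⁷.

1.22 × 10⁻⁷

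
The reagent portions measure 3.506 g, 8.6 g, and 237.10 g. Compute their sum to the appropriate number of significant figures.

249.2 g

3.506 g + 8.6 g + 237.10 g = 249.206 g.
Addition/subtraction keeps the fewest decimal places: 3.506 → 3 decimal places, 8.6 → 1 decimal place, 237.10 → 2 decimal places; limit is 1.
Rounded to 1 decimal place: 249.2 g.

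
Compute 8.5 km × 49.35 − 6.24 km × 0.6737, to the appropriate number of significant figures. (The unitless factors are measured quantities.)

4.2 × 10² km

8.5 × 49.35 = 419.475 → 4.2 × 10² km (2 s.f., last digit at the 10^1 place).
6.24 × 0.6737 = 4.203888 → 4.20 km (3 s.f., last digit at the 10^-2 place).
Difference: 415.271112 km; keep the coarser place, 10^1.
Result: 4.2 × 10² km.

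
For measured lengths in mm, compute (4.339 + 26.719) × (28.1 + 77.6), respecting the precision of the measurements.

3283 mm²

4.339 + 26.719 = 31.058, limited to 3 d.p. → 5 s.f.; 28.1 + 77.6 = 105.7, limited to 1 d.p. → 4 s.f.
Carrying full precision, 31.058 × 105.7 = 3282.8306; keep min(5, 4) = 4 s.f.
Rounded to 4 significant figures: 3283 mm².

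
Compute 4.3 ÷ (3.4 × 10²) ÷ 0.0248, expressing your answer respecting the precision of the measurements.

4.3 ÷ (3.4 × 10²) ÷ 0.0248 = 0.509962049336…
Multiplication/division keeps the fewest significant figures: 4.3 → 2 s.f., 3.4 × 10² → 2 s.f., 0.0248 → 3 s.f.; limit is 2.
Rounded to 2 significant figures: 0.51.

0.51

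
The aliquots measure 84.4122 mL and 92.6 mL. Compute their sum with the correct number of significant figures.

84.4122 mL + 92.6 mL = 177.0122 mL.
Addition/subtraction keeps the fewest decimal places: 84.4122 → 4 decimal places, 92.6 → 1 decimal place; limit is 1.
Rounded to 1 decimal place: 177.0 mL.

177.0 mL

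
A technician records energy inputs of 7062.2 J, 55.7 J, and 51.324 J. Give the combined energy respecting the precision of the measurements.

7169.2 J

7062.2 J + 55.7 J + 51.324 J = 7169.224 J.
Addition/subtraction keeps the fewest decimal places: 7062.2 → 1 decimal place, 55.7 → 1 decimal place, 51.324 → 3 decimal places; limit is 1.
Rounded to 1 decimal place: 7169.2 J.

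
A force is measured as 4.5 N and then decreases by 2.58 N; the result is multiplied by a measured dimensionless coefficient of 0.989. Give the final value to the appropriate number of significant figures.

4.5 N − 2.58 N = 1.92 N; the difference is limited to 1 decimal place (2 s.f.).
Carrying full precision, 1.92 × 0.989 = 1.89888 N; 0.989 has 3 s.f., so the result keeps min(2, 3) = 2 s.f.
Rounded to 2 significant figures: 1.9 N.

1.9 N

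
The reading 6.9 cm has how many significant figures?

6.9: every digit is nonzero and significant.

2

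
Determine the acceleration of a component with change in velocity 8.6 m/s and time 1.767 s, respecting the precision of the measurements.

4.9 m/s²

acceleration = 8.6 m/s ÷ 1.767 s = 4.86700622524… m/s².
8.6 has 2 significant figures; 1.767 has 4.
Division/multiplication keeps the fewest: 2 significant figures.
Rounded: 4.9 m/s².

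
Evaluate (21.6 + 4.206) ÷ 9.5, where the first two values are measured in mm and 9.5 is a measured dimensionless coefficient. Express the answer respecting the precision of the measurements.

21.6 mm + 4.206 mm = 25.806 mm; the sum is limited to 1 decimal place (3 s.f.).
Carrying full precision, 25.806 ÷ 9.5 = 2.71642105263… mm; 9.5 has 2 s.f., so the result keeps min(3, 2) = 2 s.f.
Rounded to 2 significant figures: 2.7 mm.

2.7 mm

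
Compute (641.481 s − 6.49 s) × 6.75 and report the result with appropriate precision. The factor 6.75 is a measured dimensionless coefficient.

641.481 s − 6.49 s = 634.991 s; the difference is limited to 2 decimal places (5 s.f.).
Carrying full precision, 634.991 × 6.75 = 4286.18925 s; 6.75 has 3 s.f., so the result keeps min(5, 3) = 3 s.f.
Rounded to 3 significant figures: 4.29 × 10³ s.

4.29 × 10³ s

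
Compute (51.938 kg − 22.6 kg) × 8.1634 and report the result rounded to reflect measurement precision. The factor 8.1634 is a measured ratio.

51.938 kg − 22.6 kg = 29.338 kg; the difference is limited to 1 decimal place (3 s.f.).
Carrying full precision, 29.338 × 8.1634 = 239.4978292 kg; 8.1634 has 5 s.f., so the result keeps min(3, 5) = 3 s.f.
Rounded to 3 significant figures: 239 kg.

239 kg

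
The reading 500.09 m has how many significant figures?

5

500.09: zeros between nonzero digits are significant.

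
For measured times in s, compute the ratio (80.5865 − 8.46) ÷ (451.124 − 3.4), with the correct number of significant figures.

80.5865 − 8.46 = 72.1265, limited to 2 d.p. → 4 s.f.; 451.124 − 3.4 = 447.724, limited to 1 d.p. → 4 s.f.
Carrying full precision, 72.1265 ÷ 447.724 = 0.161095898366…; keep min(4, 4) = 4 s.f.
Rounded to 4 significant figures: 0.1611.

0.1611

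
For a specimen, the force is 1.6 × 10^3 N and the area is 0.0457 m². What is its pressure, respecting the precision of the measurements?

pressure = 1.6 × 10^3 N ÷ 0.0457 m² = 35010.940919… Pa.
1.6 × 10^3 has 2 significant figures; 0.0457 has 3.
Division/multiplication keeps the fewest: 2 significant figures.
Rounded: 3.5 × 10^4 Pa.

3.5 × 10^4 Pa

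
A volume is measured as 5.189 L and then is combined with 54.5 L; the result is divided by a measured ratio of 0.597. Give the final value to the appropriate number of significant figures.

5.189 L + 54.5 L = 59.689 L; the sum is limited to 1 decimal place (3 s.f.).
Carrying full precision, 59.689 ÷ 0.597 = 99.9815745394… L; 0.597 has 3 s.f., so the result keeps min(3, 3) = 3 s.f.
Rounded to 3 significant figures: 1.00 × 10² L.

1.00 × 10² L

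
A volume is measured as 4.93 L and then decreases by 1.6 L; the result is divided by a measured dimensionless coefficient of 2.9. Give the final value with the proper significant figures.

1.1 L

4.93 L − 1.6 L = 3.33 L; the difference is limited to 1 decimal place (2 s.f.).
Carrying full precision, 3.33 ÷ 2.9 = 1.14827586207… L; 2.9 has 2 s.f., so the result keeps min(2, 2) = 2 s.f.
Rounded to 2 significant figures: 1.1 L.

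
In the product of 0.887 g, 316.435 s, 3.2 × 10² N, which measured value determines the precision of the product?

3.2 × 10² N

0.887 g → 3 s.f.; 316.435 s → 6 s.f.; 3.2 × 10² N → 2 s.f.
The fewest is 2 significant figures, from 3.2 × 10² N.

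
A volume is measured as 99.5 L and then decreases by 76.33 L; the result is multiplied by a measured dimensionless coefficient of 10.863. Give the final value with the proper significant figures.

252 L

99.5 L − 76.33 L = 23.17 L; the difference is limited to 1 decimal place (3 s.f.).
Carrying full precision, 23.17 × 10.863 = 251.69571 L; 10.863 has 5 s.f., so the result keeps min(3, 5) = 3 s.f.
Rounded to 3 significant figures: 252 L.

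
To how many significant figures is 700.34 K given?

700.34: zeros between nonzero digits are significant.

5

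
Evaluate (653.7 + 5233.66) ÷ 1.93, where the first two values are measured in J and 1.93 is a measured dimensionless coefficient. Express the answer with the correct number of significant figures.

3.05 × 10^3 J

653.7 J + 5233.66 J = 5887.36 J; the sum is limited to 1 decimal place (5 s.f.).
Carrying full precision, 5887.36 ÷ 1.93 = 3050.44559585… J; 1.93 has 3 s.f., so the result keeps min(5, 3) = 3 s.f.
Rounded to 3 significant figures: 3.05 × 10^3 J.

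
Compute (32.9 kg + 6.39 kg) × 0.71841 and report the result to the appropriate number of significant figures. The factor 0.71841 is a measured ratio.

28.2 kg

32.9 kg + 6.39 kg = 39.29 kg; the sum is limited to 1 decimal place (3 s.f.).
Carrying full precision, 39.29 × 0.71841 = 28.2263289 kg; 0.71841 has 5 s.f., so the result keeps min(3, 5) = 3 s.f.
Rounded to 3 significant figures: 28.2 kg.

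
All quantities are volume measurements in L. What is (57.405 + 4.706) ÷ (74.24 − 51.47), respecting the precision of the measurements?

2.728

57.405 + 4.706 = 62.111, limited to 3 d.p. → 5 s.f.; 74.24 − 51.47 = 22.77, limited to 2 d.p. → 4 s.f.
Carrying full precision, 62.111 ÷ 22.77 = 2.72775581906…; keep min(5, 4) = 4 s.f.
Rounded to 4 significant figures: 2.728.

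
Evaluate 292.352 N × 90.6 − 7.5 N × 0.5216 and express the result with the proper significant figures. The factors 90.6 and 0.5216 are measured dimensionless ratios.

2.65 × 10^4 N

292.352 × 90.6 = 26487.0912 → 2.65 × 10^4 N (3 s.f., last digit at the 10^2 place).
7.5 × 0.5216 = 3.912 → 3.9 N (2 s.f., last digit at the 10^-1 place).
Difference: 26483.1792 N; keep the coarser place, 10^2.
Result: 2.65 × 10^4 N.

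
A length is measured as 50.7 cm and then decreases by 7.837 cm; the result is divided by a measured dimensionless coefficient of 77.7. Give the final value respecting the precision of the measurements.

50.7 cm − 7.837 cm = 42.863 cm; the difference is limited to 1 decimal place (3 s.f.).
Carrying full precision, 42.863 ÷ 77.7 = 0.551647361647… cm; 77.7 has 3 s.f., so the result keeps min(3, 3) = 3 s.f.
Rounded to 3 significant figures: 0.552 cm.

0.552 cm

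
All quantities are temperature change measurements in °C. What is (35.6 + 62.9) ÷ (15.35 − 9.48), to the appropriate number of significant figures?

16.8

35.6 + 62.9 = 98.5, limited to 1 d.p. → 3 s.f.; 15.35 − 9.48 = 5.87, limited to 2 d.p. → 3 s.f.
Carrying full precision, 98.5 ÷ 5.87 = 16.7802385009…; keep min(3, 3) = 3 s.f.
Rounded to 3 significant figures: 16.8.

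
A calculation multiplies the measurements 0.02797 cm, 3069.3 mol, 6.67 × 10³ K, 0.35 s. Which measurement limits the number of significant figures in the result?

0.35 s

0.02797 cm → 4 s.f.; 3069.3 mol → 5 s.f.; 6.67 × 10³ K → 3 s.f.; 0.35 s → 2 s.f.
The fewest is 2 significant figures, from 0.35 s.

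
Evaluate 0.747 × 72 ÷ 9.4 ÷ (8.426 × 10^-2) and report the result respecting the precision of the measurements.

0.747 × 72 ÷ 9.4 ÷ (8.426 × 10^-2) = 67.9053183914…
Multiplication/division keeps the fewest significant figures: 0.747 → 3 s.f., 72 → 2 s.f., 9.4 → 2 s.f., 8.426 × 10^-2 → 4 s.f.; limit is 2.
Rounded to 2 significant figures: 68.

68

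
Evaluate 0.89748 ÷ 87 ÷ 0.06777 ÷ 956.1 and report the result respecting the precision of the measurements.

0.89748 ÷ 87 ÷ 0.06777 ÷ 956.1 = 0.000159207939924…
Multiplication/division keeps the fewest significant figures: 0.89748 → 5 s.f., 87 → 2 s.f., 0.06777 → 4 s.f., 956.1 → 4 s.f.; limit is 2.
Rounded to 2 significant figures: 1.6 × 10^-4.

1.6 × 10^-4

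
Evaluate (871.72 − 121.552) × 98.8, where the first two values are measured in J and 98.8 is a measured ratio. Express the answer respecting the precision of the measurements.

7.41 × 10^4 J

871.72 J − 121.552 J = 750.168 J; the difference is limited to 2 decimal places (5 s.f.).
Carrying full precision, 750.168 × 98.8 = 74116.5984 J; 98.8 has 3 s.f., so the result keeps min(5, 3) = 3 s.f.
Rounded to 3 significant figures: 7.41 × 10^4 J.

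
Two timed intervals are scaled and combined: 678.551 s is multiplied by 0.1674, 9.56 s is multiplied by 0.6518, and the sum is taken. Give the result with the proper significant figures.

678.551 × 0.1674 = 113.5894374 → 113.6 s (4 s.f., last digit at the 10^-1 place).
9.56 × 0.6518 = 6.231208 → 6.23 s (3 s.f., last digit at the 10^-2 place).
Sum: 119.8206454 s; keep the coarser place, 10^-1.
Result: 119.8 s.

119.8 s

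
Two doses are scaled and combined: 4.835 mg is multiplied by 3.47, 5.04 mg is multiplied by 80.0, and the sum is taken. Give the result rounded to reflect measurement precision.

4.20 × 10^2 mg

4.835 × 3.47 = 16.77745 → 16.8 mg (3 s.f., last digit at the 10^-1 place).
5.04 × 80.0 = 403.2 → 403 mg (3 s.f., last digit at the 10^0 place).
Sum: 419.97745 mg; keep the coarser place, 10^0.
Result: 4.20 × 10^2 mg.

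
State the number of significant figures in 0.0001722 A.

4

0.0001722: leading zeros are not significant.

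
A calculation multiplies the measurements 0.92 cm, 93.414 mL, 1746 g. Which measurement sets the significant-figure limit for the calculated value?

0.92 cm → 2 s.f.; 93.414 mL → 5 s.f.; 1746 g → 4 s.f.
The fewest is 2 significant figures, from 0.92 cm.

0.92 cm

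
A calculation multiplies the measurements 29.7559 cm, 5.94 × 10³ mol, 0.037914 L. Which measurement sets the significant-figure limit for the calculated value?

5.94 × 10³ mol

29.7559 cm → 6 s.f.; 5.94 × 10³ mol → 3 s.f.; 0.037914 L → 5 s.f.
The fewest is 3 significant figures, from 5.94 × 10³ mol.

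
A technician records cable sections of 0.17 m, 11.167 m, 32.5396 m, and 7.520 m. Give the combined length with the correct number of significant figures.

0.17 m + 11.167 m + 32.5396 m + 7.520 m = 51.3966 m.
Addition/subtraction keeps the fewest decimal places: 0.17 → 2 decimal places, 11.167 → 3 decimal places, 32.5396 → 4 decimal places, 7.520 → 3 decimal places; limit is 2.
Rounded to 2 decimal places: 51.40 m.

51.40 m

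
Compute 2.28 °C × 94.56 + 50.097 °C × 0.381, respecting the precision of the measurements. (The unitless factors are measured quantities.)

2.28 × 94.56 = 215.5968 → 216 °C (3 s.f., last digit at the 10^0 place).
50.097 × 0.381 = 19.086957 → 19.1 °C (3 s.f., last digit at the 10^-1 place).
Sum: 234.683757 °C; keep the coarser place, 10^0.
Result: 235 °C.

235 °C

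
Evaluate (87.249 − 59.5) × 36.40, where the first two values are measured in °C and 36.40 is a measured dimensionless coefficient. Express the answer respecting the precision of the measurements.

87.249 °C − 59.5 °C = 27.749 °C; the difference is limited to 1 decimal place (3 s.f.).
Carrying full precision, 27.749 × 36.40 = 1010.0636 °C; 36.40 has 4 s.f., so the result keeps min(3, 4) = 3 s.f.
Rounded to 3 significant figures: 1.01 × 10³ °C.

1.01 × 10³ °C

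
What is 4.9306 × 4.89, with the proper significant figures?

24.1

4.9306 × 4.89 = 24.110634
Multiplication/division keeps the fewest significant figures: 4.9306 → 5 s.f., 4.89 → 3 s.f.; limit is 3.
Rounded to 3 significant figures: 24.1.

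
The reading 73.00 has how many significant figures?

73.00: trailing zeros after a decimal point are significant.

4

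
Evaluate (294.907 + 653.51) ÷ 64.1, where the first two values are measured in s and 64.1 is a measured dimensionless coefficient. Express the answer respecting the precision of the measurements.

14.8 s

294.907 s + 653.51 s = 948.417 s; the sum is limited to 2 decimal places (5 s.f.).
Carrying full precision, 948.417 ÷ 64.1 = 14.7958970359… s; 64.1 has 3 s.f., so the result keeps min(5, 3) = 3 s.f.
Rounded to 3 significant figures: 14.8 s.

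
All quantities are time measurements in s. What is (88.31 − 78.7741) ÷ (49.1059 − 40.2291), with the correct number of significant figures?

1.07

88.31 − 78.7741 = 9.5359, limited to 2 d.p. → 3 s.f.; 49.1059 − 40.2291 = 8.8768, limited to 4 d.p. → 5 s.f.
Carrying full precision, 9.5359 ÷ 8.8768 = 1.07424972963…; keep min(3, 5) = 3 s.f.
Rounded to 3 significant figures: 1.07.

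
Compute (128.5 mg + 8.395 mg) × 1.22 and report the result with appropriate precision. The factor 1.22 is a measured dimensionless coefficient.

128.5 mg + 8.395 mg = 136.895 mg; the sum is limited to 1 decimal place (4 s.f.).
Carrying full precision, 136.895 × 1.22 = 167.0119 mg; 1.22 has 3 s.f., so the result keeps min(4, 3) = 3 s.f.
Rounded to 3 significant figures: 167 mg.

167 mg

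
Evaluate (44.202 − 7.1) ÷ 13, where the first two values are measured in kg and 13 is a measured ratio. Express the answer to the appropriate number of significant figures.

2.9 kg

44.202 kg − 7.1 kg = 37.102 kg; the difference is limited to 1 decimal place (3 s.f.).
Carrying full precision, 37.102 ÷ 13 = 2.854 kg; 13 has 2 s.f., so the result keeps min(3, 2) = 2 s.f.
Rounded to 2 significant figures: 2.9 kg.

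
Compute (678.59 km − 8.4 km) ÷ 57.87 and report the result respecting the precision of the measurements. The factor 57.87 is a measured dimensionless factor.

678.59 km − 8.4 km = 670.19 km; the difference is limited to 1 decimal place (4 s.f.).
Carrying full precision, 670.19 ÷ 57.87 = 11.5809573181… km; 57.87 has 4 s.f., so the result keeps min(4, 4) = 4 s.f.
Rounded to 4 significant figures: 11.58 km.

11.58 km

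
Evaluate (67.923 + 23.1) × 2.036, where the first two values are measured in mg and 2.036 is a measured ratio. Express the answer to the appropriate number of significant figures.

67.923 mg + 23.1 mg = 91.023 mg; the sum is limited to 1 decimal place (3 s.f.).
Carrying full precision, 91.023 × 2.036 = 185.322828 mg; 2.036 has 4 s.f., so the result keeps min(3, 4) = 3 s.f.
Rounded to 3 significant figures: 185 mg.

185 mg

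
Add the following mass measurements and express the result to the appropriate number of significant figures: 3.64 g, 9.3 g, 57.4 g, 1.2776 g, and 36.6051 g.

108.2 g

3.64 g + 9.3 g + 57.4 g + 1.2776 g + 36.6051 g = 108.2227 g.
Addition/subtraction keeps the fewest decimal places: 3.64 → 2 decimal places, 9.3 → 1 decimal place, 57.4 → 1 decimal place, 1.2776 → 4 decimal places, 36.6051 → 4 decimal places; limit is 1.
Rounded to 1 decimal place: 108.2 g.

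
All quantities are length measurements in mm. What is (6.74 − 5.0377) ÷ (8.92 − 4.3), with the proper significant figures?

6.74 − 5.0377 = 1.7023, limited to 2 d.p. → 3 s.f.; 8.92 − 4.3 = 4.62, limited to 1 d.p. → 2 s.f.
Carrying full precision, 1.7023 ÷ 4.62 = 0.368463203463…; keep min(3, 2) = 2 s.f.
Rounded to 2 significant figures: 0.37.

0.37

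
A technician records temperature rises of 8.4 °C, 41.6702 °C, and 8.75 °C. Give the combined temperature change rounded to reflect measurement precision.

58.8 °C

8.4 °C + 41.6702 °C + 8.75 °C = 58.8202 °C.
Addition/subtraction keeps the fewest decimal places: 8.4 → 1 decimal place, 41.6702 → 4 decimal places, 8.75 → 2 decimal places; limit is 1.
Rounded to 1 decimal place: 58.8 °C.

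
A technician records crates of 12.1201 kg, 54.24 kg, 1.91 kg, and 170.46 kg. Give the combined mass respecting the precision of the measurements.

12.1201 kg + 54.24 kg + 1.91 kg + 170.46 kg = 238.7301 kg.
Addition/subtraction keeps the fewest decimal places: 12.1201 → 4 decimal places, 54.24 → 2 decimal places, 1.91 → 2 decimal places, 170.46 → 2 decimal places; limit is 2.
Rounded to 2 decimal places: 238.73 kg.

238.73 kg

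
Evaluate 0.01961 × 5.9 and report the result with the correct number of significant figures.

0.12

0.01961 × 5.9 = 0.115699
Multiplication/division keeps the fewest significant figures: 0.01961 → 4 s.f., 5.9 → 2 s.f.; limit is 2.
Rounded to 2 significant figures: 0.12.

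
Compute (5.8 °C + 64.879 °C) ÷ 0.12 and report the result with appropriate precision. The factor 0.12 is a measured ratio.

5.9 × 10² °C

5.8 °C + 64.879 °C = 70.679 °C; the sum is limited to 1 decimal place (3 s.f.).
Carrying full precision, 70.679 ÷ 0.12 = 588.991666667… °C; 0.12 has 2 s.f., so the result keeps min(3, 2) = 2 s.f.
Rounded to 2 significant figures: 5.9 × 10² °C.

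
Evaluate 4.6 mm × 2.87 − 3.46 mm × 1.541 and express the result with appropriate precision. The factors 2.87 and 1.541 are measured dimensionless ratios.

4.6 × 2.87 = 13.202 → 13 mm (2 s.f., last digit at the 10^0 place).
3.46 × 1.541 = 5.33186 → 5.33 mm (3 s.f., last digit at the 10^-2 place).
Difference: 7.87014 mm; keep the coarser place, 10^0.
Result: 8 mm.

8 mm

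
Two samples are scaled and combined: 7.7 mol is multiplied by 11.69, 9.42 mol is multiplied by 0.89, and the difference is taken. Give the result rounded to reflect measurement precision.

82 mol

7.7 × 11.69 = 90.013 → 9.0 × 10¹ mol (2 s.f., last digit at the 10^0 place).
9.42 × 0.89 = 8.3838 → 8.4 mol (2 s.f., last digit at the 10^-1 place).
Difference: 81.6292 mol; keep the coarser place, 10^0.
Result: 82 mol.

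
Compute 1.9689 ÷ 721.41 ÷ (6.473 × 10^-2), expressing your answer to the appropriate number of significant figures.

1.9689 ÷ 721.41 ÷ (6.473 × 10^-2) = 0.0421634261464…
Multiplication/division keeps the fewest significant figures: 1.9689 → 5 s.f., 721.41 → 5 s.f., 6.473 × 10^-2 → 4 s.f.; limit is 4.
Rounded to 4 significant figures: 0.04216.

0.04216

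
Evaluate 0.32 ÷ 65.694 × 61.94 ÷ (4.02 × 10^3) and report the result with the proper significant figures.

7.5 × 10^-5

0.32 ÷ 65.694 × 61.94 ÷ (4.02 × 10^3) = 0.0000750532356636…
Multiplication/division keeps the fewest significant figures: 0.32 → 2 s.f., 65.694 → 5 s.f., 61.94 → 4 s.f., 4.02 × 10^3 → 3 s.f.; limit is 2.
Rounded to 2 significant figures: 7.5 × 10^-5.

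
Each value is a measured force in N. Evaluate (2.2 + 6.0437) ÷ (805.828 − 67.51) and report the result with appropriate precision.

0.011

2.2 + 6.0437 = 8.2437, limited to 1 d.p. → 2 s.f.; 805.828 − 67.51 = 738.318, limited to 2 d.p. → 5 s.f.
Carrying full precision, 8.2437 ÷ 738.318 = 0.0111655140468…; keep min(2, 5) = 2 s.f.
Rounded to 2 significant figures: 0.011.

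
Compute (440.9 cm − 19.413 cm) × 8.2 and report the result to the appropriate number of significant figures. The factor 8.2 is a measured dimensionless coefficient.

3.5 × 10³ cm

440.9 cm − 19.413 cm = 421.487 cm; the difference is limited to 1 decimal place (4 s.f.).
Carrying full precision, 421.487 × 8.2 = 3456.1934 cm; 8.2 has 2 s.f., so the result keeps min(4, 2) = 2 s.f.
Rounded to 2 significant figures: 3.5 × 10³ cm.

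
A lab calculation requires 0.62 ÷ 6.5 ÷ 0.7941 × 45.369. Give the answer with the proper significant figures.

5.4

0.62 ÷ 6.5 ÷ 0.7941 × 45.369 = 5.449571358…
Multiplication/division keeps the fewest significant figures: 0.62 → 2 s.f., 6.5 → 2 s.f., 0.7941 → 4 s.f., 45.369 → 5 s.f.; limit is 2.
Rounded to 2 significant figures: 5.4.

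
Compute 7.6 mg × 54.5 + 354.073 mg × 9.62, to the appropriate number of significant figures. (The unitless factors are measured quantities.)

7.6 × 54.5 = 414.2 → 4.1 × 10² mg (2 s.f., last digit at the 10^1 place).
354.073 × 9.62 = 3406.18226 → 3.41 × 10³ mg (3 s.f., last digit at the 10^1 place).
Sum: 3820.38226 mg; keep the coarser place, 10^1.
Result: 3.82 × 10³ mg.

3.82 × 10³ mg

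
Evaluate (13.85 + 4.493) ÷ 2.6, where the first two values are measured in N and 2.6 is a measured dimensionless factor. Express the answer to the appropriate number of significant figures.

13.85 N + 4.493 N = 18.343 N; the sum is limited to 2 decimal places (4 s.f.).
Carrying full precision, 18.343 ÷ 2.6 = 7.055 N; 2.6 has 2 s.f., so the result keeps min(4, 2) = 2 s.f.
Rounded to 2 significant figures: 7.1 N.

7.1 N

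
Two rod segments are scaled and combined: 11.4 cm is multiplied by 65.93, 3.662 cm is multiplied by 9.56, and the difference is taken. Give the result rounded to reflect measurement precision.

7.17 × 10^2 cm

11.4 × 65.93 = 751.602 → 752 cm (3 s.f., last digit at the 10^0 place).
3.662 × 9.56 = 35.00872 → 35.0 cm (3 s.f., last digit at the 10^-1 place).
Difference: 716.59328 cm; keep the coarser place, 10^0.
Result: 7.17 × 10^2 cm.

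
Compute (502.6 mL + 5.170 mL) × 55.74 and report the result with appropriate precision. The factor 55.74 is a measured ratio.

2.830 × 10⁴ mL

502.6 mL + 5.170 mL = 507.770 mL; the sum is limited to 1 decimal place (4 s.f.).
Carrying full precision, 507.770 × 55.74 = 28303.0998 mL; 55.74 has 4 s.f., so the result keeps min(4, 4) = 4 s.f.
Rounded to 4 significant figures: 2.830 × 10⁴ mL.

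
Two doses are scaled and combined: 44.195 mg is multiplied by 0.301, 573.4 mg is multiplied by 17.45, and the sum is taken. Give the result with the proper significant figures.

1.002 × 10^4 mg

44.195 × 0.301 = 13.302695 → 13.3 mg (3 s.f., last digit at the 10^-1 place).
573.4 × 17.45 = 10005.83 → 1.001 × 10^4 mg (4 s.f., last digit at the 10^1 place).
Sum: 10019.132695 mg; keep the coarser place, 10^1.
Result: 1.002 × 10^4 mg.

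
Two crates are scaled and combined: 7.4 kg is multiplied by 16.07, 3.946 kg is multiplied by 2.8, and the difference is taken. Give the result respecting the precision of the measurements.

1.1 × 10² kg

7.4 × 16.07 = 118.918 → 1.2 × 10² kg (2 s.f., last digit at the 10^1 place).
3.946 × 2.8 = 11.0488 → 11 kg (2 s.f., last digit at the 10^0 place).
Difference: 107.8692 kg; keep the coarser place, 10^1.
Result: 1.1 × 10² kg.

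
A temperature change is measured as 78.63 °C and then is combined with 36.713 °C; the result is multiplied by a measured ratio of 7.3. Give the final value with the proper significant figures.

8.4 × 10² °C

78.63 °C + 36.713 °C = 115.343 °C; the sum is limited to 2 decimal places (5 s.f.).
Carrying full precision, 115.343 × 7.3 = 842.0039 °C; 7.3 has 2 s.f., so the result keeps min(5, 2) = 2 s.f.
Rounded to 2 significant figures: 8.4 × 10² °C.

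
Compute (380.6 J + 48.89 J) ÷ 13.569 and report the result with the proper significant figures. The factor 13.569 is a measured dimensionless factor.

380.6 J + 48.89 J = 429.49 J; the sum is limited to 1 decimal place (4 s.f.).
Carrying full precision, 429.49 ÷ 13.569 = 31.652295674… J; 13.569 has 5 s.f., so the result keeps min(4, 5) = 4 s.f.
Rounded to 4 significant figures: 31.65 J.

31.65 J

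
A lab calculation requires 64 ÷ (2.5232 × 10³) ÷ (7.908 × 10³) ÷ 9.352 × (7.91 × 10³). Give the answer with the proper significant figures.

64 ÷ (2.5232 × 10³) ÷ (7.908 × 10³) ÷ 9.352 × (7.91 × 10³) = 0.00271289898267…
Multiplication/division keeps the fewest significant figures: 64 → 2 s.f., 2.5232 × 10³ → 5 s.f., 7.908 × 10³ → 4 s.f., 9.352 → 4 s.f., 7.91 × 10³ → 3 s.f.; limit is 2.
Rounded to 2 significant figures: 0.0027.

0.0027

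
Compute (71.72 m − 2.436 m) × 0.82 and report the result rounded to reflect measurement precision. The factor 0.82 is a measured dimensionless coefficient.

71.72 m − 2.436 m = 69.284 m; the difference is limited to 2 decimal places (4 s.f.).
Carrying full precision, 69.284 × 0.82 = 56.81288 m; 0.82 has 2 s.f., so the result keeps min(4, 2) = 2 s.f.
Rounded to 2 significant figures: 57 m.

57 m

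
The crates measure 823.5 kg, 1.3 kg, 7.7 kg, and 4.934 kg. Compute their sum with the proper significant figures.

837.4 kg

823.5 kg + 1.3 kg + 7.7 kg + 4.934 kg = 837.434 kg.
Addition/subtraction keeps the fewest decimal places: 823.5 → 1 decimal place, 1.3 → 1 decimal place, 7.7 → 1 decimal place, 4.934 → 3 decimal places; limit is 1.
Rounded to 1 decimal place: 837.4 kg.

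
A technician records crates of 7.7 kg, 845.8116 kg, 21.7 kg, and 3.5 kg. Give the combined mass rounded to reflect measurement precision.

878.7 kg

7.7 kg + 845.8116 kg + 21.7 kg + 3.5 kg = 878.7116 kg.
Addition/subtraction keeps the fewest decimal places: 7.7 → 1 decimal place, 845.8116 → 4 decimal places, 21.7 → 1 decimal place, 3.5 → 1 decimal place; limit is 1.
Rounded to 1 decimal place: 878.7 kg.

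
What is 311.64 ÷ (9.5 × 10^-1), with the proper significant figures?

3.3 × 10^2

311.64 ÷ (9.5 × 10^-1) = 328.042105263…
Multiplication/division keeps the fewest significant figures: 311.64 → 5 s.f., 9.5 × 10^-1 → 2 s.f.; limit is 2.
Rounded to 2 significant figures: 3.3 × 10^2.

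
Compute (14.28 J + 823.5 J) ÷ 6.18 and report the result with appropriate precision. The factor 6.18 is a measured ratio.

136 J

14.28 J + 823.5 J = 837.78 J; the sum is limited to 1 decimal place (4 s.f.).
Carrying full precision, 837.78 ÷ 6.18 = 135.563106796… J; 6.18 has 3 s.f., so the result keeps min(4, 3) = 3 s.f.
Rounded to 3 significant figures: 136 J.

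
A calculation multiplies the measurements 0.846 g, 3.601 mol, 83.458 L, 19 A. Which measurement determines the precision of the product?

19 A

0.846 g → 3 s.f.; 3.601 mol → 4 s.f.; 83.458 L → 5 s.f.; 19 A → 2 s.f.
The fewest is 2 significant figures, from 19 A.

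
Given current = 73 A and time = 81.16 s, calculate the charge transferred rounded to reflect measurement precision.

5.9 × 10^3 C

charge transferred = 73 A × 81.16 s = 5924.68 C.
73 has 2 significant figures; 81.16 has 4.
Division/multiplication keeps the fewest: 2 significant figures.
Rounded: 5.9 × 10^3 C.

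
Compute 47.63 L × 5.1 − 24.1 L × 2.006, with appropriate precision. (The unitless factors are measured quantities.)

1.9 × 10² L

47.63 × 5.1 = 242.913 → 2.4 × 10² L (2 s.f., last digit at the 10^1 place).
24.1 × 2.006 = 48.3446 → 48.3 L (3 s.f., last digit at the 10^-1 place).
Difference: 194.5684 L; keep the coarser place, 10^1.
Result: 1.9 × 10² L.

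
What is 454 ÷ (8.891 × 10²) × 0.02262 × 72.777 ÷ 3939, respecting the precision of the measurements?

2.13 × 10⁻⁴

454 ÷ (8.891 × 10²) × 0.02262 × 72.777 ÷ 3939 = 0.000213405698275…
Multiplication/division keeps the fewest significant figures: 454 → 3 s.f., 8.891 × 10² → 4 s.f., 0.02262 → 4 s.f., 72.777 → 5 s.f., 3939 → 4 s.f.; limit is 3.
Rounded to 3 significant figures: 2.13 × 10⁻⁴.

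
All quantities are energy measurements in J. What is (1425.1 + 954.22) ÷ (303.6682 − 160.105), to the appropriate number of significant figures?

1425.1 + 954.22 = 2379.32, limited to 1 d.p. → 5 s.f.; 303.6682 − 160.105 = 143.5632, limited to 3 d.p. → 6 s.f.
Carrying full precision, 2379.32 ÷ 143.5632 = 16.5733279838…; keep min(5, 6) = 5 s.f.
Rounded to 5 significant figures: 16.573.

16.573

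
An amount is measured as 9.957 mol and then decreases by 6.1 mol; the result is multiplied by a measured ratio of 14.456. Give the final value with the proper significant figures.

56 mol

9.957 mol − 6.1 mol = 3.857 mol; the difference is limited to 1 decimal place (2 s.f.).
Carrying full precision, 3.857 × 14.456 = 55.756792 mol; 14.456 has 5 s.f., so the result keeps min(2, 5) = 2 s.f.
Rounded to 2 significant figures: 56 mol.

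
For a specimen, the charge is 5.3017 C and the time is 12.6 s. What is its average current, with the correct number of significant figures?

average current = 5.3017 C ÷ 12.6 s = 0.42076984127… A.
5.3017 has 5 significant figures; 12.6 has 3.
Division/multiplication keeps the fewest: 3 significant figures.
Rounded: 0.421 A.

0.421 A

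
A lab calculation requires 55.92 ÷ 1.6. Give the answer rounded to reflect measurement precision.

35

55.92 ÷ 1.6 = 34.95
Multiplication/division keeps the fewest significant figures: 55.92 → 4 s.f., 1.6 → 2 s.f.; limit is 2.
Rounded to 2 significant figures: 35.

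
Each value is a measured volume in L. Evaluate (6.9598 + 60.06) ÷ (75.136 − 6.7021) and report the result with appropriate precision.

6.9598 + 60.06 = 67.0198, limited to 2 d.p. → 4 s.f.; 75.136 − 6.7021 = 68.4339, limited to 3 d.p. → 5 s.f.
Carrying full precision, 67.0198 ÷ 68.4339 = 0.979336264629…; keep min(4, 5) = 4 s.f.
Rounded to 4 significant figures: 0.9793.

0.9793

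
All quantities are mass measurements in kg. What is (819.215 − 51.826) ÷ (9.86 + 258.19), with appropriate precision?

819.215 − 51.826 = 767.389, limited to 3 d.p. → 6 s.f.; 9.86 + 258.19 = 268.05, limited to 2 d.p. → 5 s.f.
Carrying full precision, 767.389 ÷ 268.05 = 2.86285767581…; keep min(6, 5) = 5 s.f.
Rounded to 5 significant figures: 2.8629.

2.8629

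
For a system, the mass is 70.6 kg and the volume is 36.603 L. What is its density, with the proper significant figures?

density = 70.6 kg ÷ 36.603 L = 1.92880364997… kg/L.
70.6 has 3 significant figures; 36.603 has 5.
Division/multiplication keeps the fewest: 3 significant figures.
Rounded: 1.93 kg/L.

1.93 kg/L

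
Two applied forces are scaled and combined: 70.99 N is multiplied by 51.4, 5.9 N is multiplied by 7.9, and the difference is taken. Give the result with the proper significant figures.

3.60 × 10³ N

70.99 × 51.4 = 3648.886 → 3.65 × 10³ N (3 s.f., last digit at the 10^1 place).
5.9 × 7.9 = 46.61 → 47 N (2 s.f., last digit at the 10^0 place).
Difference: 3602.276 N; keep the coarser place, 10^1.
Result: 3.60 × 10³ N.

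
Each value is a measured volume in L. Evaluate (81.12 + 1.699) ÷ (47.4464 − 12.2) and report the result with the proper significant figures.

2.35

81.12 + 1.699 = 82.819, limited to 2 d.p. → 4 s.f.; 47.4464 − 12.2 = 35.2464, limited to 1 d.p. → 3 s.f.
Carrying full precision, 82.819 ÷ 35.2464 = 2.34971514821…; keep min(4, 3) = 3 s.f.
Rounded to 3 significant figures: 2.35.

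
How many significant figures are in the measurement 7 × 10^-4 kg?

7 × 10^-4: in scientific notation every digit of the coefficient is significant.

1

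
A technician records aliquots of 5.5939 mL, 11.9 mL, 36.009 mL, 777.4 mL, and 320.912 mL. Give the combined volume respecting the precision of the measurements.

5.5939 mL + 11.9 mL + 36.009 mL + 777.4 mL + 320.912 mL = 1151.8149 mL.
Addition/subtraction keeps the fewest decimal places: 5.5939 → 4 decimal places, 11.9 → 1 decimal place, 36.009 → 3 decimal places, 777.4 → 1 decimal place, 320.912 → 3 decimal places; limit is 1.
Rounded to 1 decimal place: 1.1518 × 10^3 mL.

1.1518 × 10^3 mL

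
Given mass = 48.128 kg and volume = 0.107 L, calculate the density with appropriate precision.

density = 48.128 kg ÷ 0.107 L = 449.794392523… kg/L.
48.128 has 5 significant figures; 0.107 has 3.
Division/multiplication keeps the fewest: 3 significant figures.
Rounded: 450. kg/L.

450. kg/L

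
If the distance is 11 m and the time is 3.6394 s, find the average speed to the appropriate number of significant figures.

average speed = 11 m ÷ 3.6394 s = 3.02247623235… m/s.
11 has 2 significant figures; 3.6394 has 5.
Division/multiplication keeps the fewest: 2 significant figures.
Rounded: 3.0 m/s.

3.0 m/s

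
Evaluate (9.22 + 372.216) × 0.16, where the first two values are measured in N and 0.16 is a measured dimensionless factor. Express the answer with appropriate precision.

61 N

9.22 N + 372.216 N = 381.436 N; the sum is limited to 2 decimal places (5 s.f.).
Carrying full precision, 381.436 × 0.16 = 61.02976 N; 0.16 has 2 s.f., so the result keeps min(5, 2) = 2 s.f.
Rounded to 2 significant figures: 61 N.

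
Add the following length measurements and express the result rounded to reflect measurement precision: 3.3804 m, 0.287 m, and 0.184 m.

3.851 m

3.3804 m + 0.287 m + 0.184 m = 3.8514 m.
Addition/subtraction keeps the fewest decimal places: 3.3804 → 4 decimal places, 0.287 → 3 decimal places, 0.184 → 3 decimal places; limit is 3.
Rounded to 3 decimal places: 3.851 m.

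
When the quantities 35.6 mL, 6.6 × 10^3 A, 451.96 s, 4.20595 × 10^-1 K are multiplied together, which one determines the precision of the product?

6.6 × 10^3 A

35.6 mL → 3 s.f.; 6.6 × 10^3 A → 2 s.f.; 451.96 s → 5 s.f.; 4.20595 × 10^-1 K → 6 s.f.
The fewest is 2 significant figures, from 6.6 × 10^3 A.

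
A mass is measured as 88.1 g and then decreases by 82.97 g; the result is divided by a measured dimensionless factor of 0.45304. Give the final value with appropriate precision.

11 g

88.1 g − 82.97 g = 5.13 g; the difference is limited to 1 decimal place (2 s.f.).
Carrying full precision, 5.13 ÷ 0.45304 = 11.3235034434… g; 0.45304 has 5 s.f., so the result keeps min(2, 5) = 2 s.f.
Rounded to 2 significant figures: 11 g.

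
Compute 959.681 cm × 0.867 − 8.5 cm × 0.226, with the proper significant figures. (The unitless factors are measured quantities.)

830. cm

959.681 × 0.867 = 832.043427 → 832 cm (3 s.f., last digit at the 10^0 place).
8.5 × 0.226 = 1.921 → 1.9 cm (2 s.f., last digit at the 10^-1 place).
Difference: 830.122427 cm; keep the coarser place, 10^0.
Result: 830. cm.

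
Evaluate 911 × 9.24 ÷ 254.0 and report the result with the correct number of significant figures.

911 × 9.24 ÷ 254.0 = 33.1403149606…
Multiplication/division keeps the fewest significant figures: 911 → 3 s.f., 9.24 → 3 s.f., 254.0 → 4 s.f.; limit is 3.
Rounded to 3 significant figures: 33.1.

33.1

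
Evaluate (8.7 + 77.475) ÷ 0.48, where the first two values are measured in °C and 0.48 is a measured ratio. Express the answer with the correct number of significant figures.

8.7 °C + 77.475 °C = 86.175 °C; the sum is limited to 1 decimal place (3 s.f.).
Carrying full precision, 86.175 ÷ 0.48 = 179.53125 °C; 0.48 has 2 s.f., so the result keeps min(3, 2) = 2 s.f.
Rounded to 2 significant figures: 1.8 × 10^2 °C.

1.8 × 10^2 °C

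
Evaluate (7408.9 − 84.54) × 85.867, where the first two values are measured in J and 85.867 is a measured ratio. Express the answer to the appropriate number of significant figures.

6.2892 × 10⁵ J

7408.9 J − 84.54 J = 7324.36 J; the difference is limited to 1 decimal place (5 s.f.).
Carrying full precision, 7324.36 × 85.867 = 628920.82012 J; 85.867 has 5 s.f., so the result keeps min(5, 5) = 5 s.f.
Rounded to 5 significant figures: 6.2892 × 10⁵ J.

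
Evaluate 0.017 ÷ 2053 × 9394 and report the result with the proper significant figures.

0.078

0.017 ÷ 2053 × 9394 = 0.0777876278617…
Multiplication/division keeps the fewest significant figures: 0.017 → 2 s.f., 2053 → 4 s.f., 9394 → 4 s.f.; limit is 2.
Rounded to 2 significant figures: 0.078.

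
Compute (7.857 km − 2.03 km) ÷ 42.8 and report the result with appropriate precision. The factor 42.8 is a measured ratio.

7.857 km − 2.03 km = 5.827 km; the difference is limited to 2 decimal places (3 s.f.).
Carrying full precision, 5.827 ÷ 42.8 = 0.136144859813… km; 42.8 has 3 s.f., so the result keeps min(3, 3) = 3 s.f.
Rounded to 3 significant figures: 0.136 km.

0.136 km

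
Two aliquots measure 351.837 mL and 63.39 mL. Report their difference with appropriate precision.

2.8845 × 10² mL

351.837 mL − 63.39 mL = 288.447 mL.
Addition/subtraction keeps the fewest decimal places: 351.837 → 3 decimal places, 63.39 → 2 decimal places; limit is 2.
Rounded to 2 decimal places: 2.8845 × 10² mL.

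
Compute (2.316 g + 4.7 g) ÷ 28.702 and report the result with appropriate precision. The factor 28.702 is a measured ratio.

2.316 g + 4.7 g = 7.016 g; the sum is limited to 1 decimal place (2 s.f.).
Carrying full precision, 7.016 ÷ 28.702 = 0.244442895965… g; 28.702 has 5 s.f., so the result keeps min(2, 5) = 2 s.f.
Rounded to 2 significant figures: 0.24 g.

0.24 g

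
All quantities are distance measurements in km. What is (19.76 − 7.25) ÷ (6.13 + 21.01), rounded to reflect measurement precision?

0.4609

19.76 − 7.25 = 12.51, limited to 2 d.p. → 4 s.f.; 6.13 + 21.01 = 27.14, limited to 2 d.p. → 4 s.f.
Carrying full precision, 12.51 ÷ 27.14 = 0.460943257185…; keep min(4, 4) = 4 s.f.
Rounded to 4 significant figures: 0.4609.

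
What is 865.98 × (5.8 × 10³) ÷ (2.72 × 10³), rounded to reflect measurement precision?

865.98 × (5.8 × 10³) ÷ (2.72 × 10³) = 1846.575
Multiplication/division keeps the fewest significant figures: 865.98 → 5 s.f., 5.8 × 10³ → 2 s.f., 2.72 × 10³ → 3 s.f.; limit is 2.
Rounded to 2 significant figures: 1.8 × 10³.

1.8 × 10³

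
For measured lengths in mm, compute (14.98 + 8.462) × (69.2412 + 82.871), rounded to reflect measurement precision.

3566 mm²

14.98 + 8.462 = 23.442, limited to 2 d.p. → 4 s.f.; 69.2412 + 82.871 = 152.1122, limited to 3 d.p. → 6 s.f.
Carrying full precision, 23.442 × 152.1122 = 3565.8141924; keep min(4, 6) = 4 s.f.
Rounded to 4 significant figures: 3566 mm².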